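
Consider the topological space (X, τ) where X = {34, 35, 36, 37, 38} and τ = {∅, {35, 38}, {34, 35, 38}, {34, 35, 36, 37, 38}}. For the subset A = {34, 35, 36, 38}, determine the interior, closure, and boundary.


int(A) = {34, 35, 38}, cl(A) = {34, 35, 36, 37, 38}, ∂A = {36, 37}.

Closed sets in (X, τ) are complements of opens:
  closed(X, τ) = {∅, {36, 37}, {34, 36, 37}, {34, 35, 36, 37, 38}}.
int(A) = ⋃ {U ∈ τ : U ⊆ A}. Opens contained in A: ∅, {35, 38}, {34, 35, 38}.
Taking the union of these: int(A) = {34, 35, 38}.
cl(A) = ⋂ {C closed : A ⊆ C}. Closed sets containing A: {34, 35, 36, 37, 38}.
Intersecting these: cl(A) = {34, 35, 36, 37, 38}.
∂A = cl(A) ∖ int(A) = {34, 35, 36, 37, 38} ∖ {34, 35, 38} = {36, 37}.


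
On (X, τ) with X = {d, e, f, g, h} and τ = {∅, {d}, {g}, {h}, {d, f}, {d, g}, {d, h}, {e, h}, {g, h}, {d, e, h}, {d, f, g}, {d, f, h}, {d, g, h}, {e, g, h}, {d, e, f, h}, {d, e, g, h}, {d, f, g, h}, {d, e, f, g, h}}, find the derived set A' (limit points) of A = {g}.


A' = ∅

For each x ∈ X, list the open sets U ∈ τ with x ∈ U, then check whether U ∩ (A ∖ {x}) ≠ ∅ for every such U.
  x = d: open {d} ∋ x has {d} ∩ (A ∖ {d}) = ∅, so x is NOT a limit point.
  x = e: open {e, h} ∋ x has {e, h} ∩ (A ∖ {e}) = ∅, so x is NOT a limit point.
  x = f: open {d, f} ∋ x has {d, f} ∩ (A ∖ {f}) = ∅, so x is NOT a limit point.
  x = g: open {g} ∋ x has {g} ∩ (A ∖ {g}) = ∅, so x is NOT a limit point.
  x = h: open {h} ∋ x has {h} ∩ (A ∖ {h}) = ∅, so x is NOT a limit point.
Collecting: A' = ∅.


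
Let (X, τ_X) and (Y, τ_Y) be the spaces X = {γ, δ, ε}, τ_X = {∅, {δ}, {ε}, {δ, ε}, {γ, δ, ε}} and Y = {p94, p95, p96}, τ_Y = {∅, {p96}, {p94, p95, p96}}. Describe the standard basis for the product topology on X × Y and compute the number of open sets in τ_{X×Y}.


Basis B = {∅ × ∅, {δ} × {p96}, {ε} × {p96}, {δ, ε} × {p96}, {γ, δ, ε} × {p96}, {δ} × {p94, p95, p96}, {ε} × {p94, p95, p96}, {δ, ε} × {p94, p95, p96}, {γ, δ, ε} × {p94, p95, p96}}; |τ_{X×Y}| = 14.

Enumerate products U × V with U ∈ τ_X, V ∈ τ_Y (deduplicated):
  ∅ × ∅ = {} (∅)
  {δ} × {p96} = {(δ,p96)}
  {ε} × {p96} = {(ε,p96)}
  {δ, ε} × {p96} = {(δ,p96), (ε,p96)}
  {γ, δ, ε} × {p96} = {(γ,p96), (δ,p96), (ε,p96)}
  {δ} × {p94, p95, p96} = {(δ,p94), (δ,p95), (δ,p96)}
  {ε} × {p94, p95, p96} = {(ε,p94), (ε,p95), (ε,p96)}
  {δ, ε} × {p94, p95, p96} = {(δ,p94), (δ,p95), (δ,p96), (ε,p94), (ε,p95), (ε,p96)}
  {γ, δ, ε} × {p94, p95, p96} = {(γ,p94), (γ,p95), (γ,p96), (δ,p94), (δ,p95), (δ,p96), (ε,p94), (ε,p95), (ε,p96)}
These 9 distinct sets form the basis B.
Close under arbitrary unions to get τ_{X×Y}; counting gives |τ_{X×Y}| = 14.


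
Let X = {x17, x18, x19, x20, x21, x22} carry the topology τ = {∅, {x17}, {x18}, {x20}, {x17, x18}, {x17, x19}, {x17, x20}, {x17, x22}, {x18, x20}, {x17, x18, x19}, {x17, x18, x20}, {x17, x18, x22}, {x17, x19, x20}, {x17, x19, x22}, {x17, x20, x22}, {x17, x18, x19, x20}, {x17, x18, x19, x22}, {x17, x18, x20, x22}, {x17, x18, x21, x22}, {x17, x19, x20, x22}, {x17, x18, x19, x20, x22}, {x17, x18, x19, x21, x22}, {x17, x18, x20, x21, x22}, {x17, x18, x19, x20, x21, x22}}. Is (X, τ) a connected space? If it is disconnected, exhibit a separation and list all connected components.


(X, τ) is disconnected; components = [{x20}, {x17, x18, x19, x21, x22}].

Find clopen sets (U ∈ τ with X ∖ U ∈ τ):
  U = ∅, X ∖ U = {x17, x18, x19, x20, x21, x22} — both open, so U is clopen.
  U = {x20}, X ∖ U = {x17, x18, x19, x21, x22} — both open, so U is clopen.
  U = {x17, x18, x19, x21, x22}, X ∖ U = {x20} — both open, so U is clopen.
  U = {x17, x18, x19, x20, x21, x22}, X ∖ U = ∅ — both open, so U is clopen.
Nontrivial clopen(s) exist: e.g. {x20}. So (X, τ) is disconnected.
Compute connected components by grouping points that agree on all clopens:
  component: {x20}
  component: {x17, x18, x19, x21, x22}


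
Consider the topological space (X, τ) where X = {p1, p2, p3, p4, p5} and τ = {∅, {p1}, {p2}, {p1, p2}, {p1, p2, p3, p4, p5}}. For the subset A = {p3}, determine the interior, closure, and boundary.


int(A) = ∅, cl(A) = {p3, p4, p5}, ∂A = {p3, p4, p5}.

Closed sets in (X, τ) are complements of opens:
  closed(X, τ) = {∅, {p3, p4, p5}, {p1, p3, p4, p5}, {p2, p3, p4, p5}, {p1, p2, p3, p4, p5}}.
int(A) = ⋃ {U ∈ τ : U ⊆ A}. Opens contained in A: ∅.
Taking the union of these: int(A) = ∅.
cl(A) = ⋂ {C closed : A ⊆ C}. Closed sets containing A: {p3, p4, p5}, {p1, p3, p4, p5}, {p2, p3, p4, p5}, {p1, p2, p3, p4, p5}.
Intersecting these: cl(A) = {p3, p4, p5}.
∂A = cl(A) ∖ int(A) = {p3, p4, p5} ∖ ∅ = {p3, p4, p5}.


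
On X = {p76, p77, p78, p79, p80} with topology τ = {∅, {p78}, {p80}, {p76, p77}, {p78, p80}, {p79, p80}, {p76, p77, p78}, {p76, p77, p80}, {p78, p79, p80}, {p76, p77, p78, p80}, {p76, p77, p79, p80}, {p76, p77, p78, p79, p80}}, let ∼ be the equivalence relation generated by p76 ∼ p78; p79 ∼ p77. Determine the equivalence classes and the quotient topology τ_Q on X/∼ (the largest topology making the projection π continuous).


X/∼ = {[p76=p78], [p77=p79], [p80]}; |τ_Q| = 3.

Equivalence classes: [p76=p78], [p77=p79], [p80].
Quotient map π: X → X/∼ sends p76 ↦ [p76=p78], p77 ↦ [p77=p79], p78 ↦ [p76=p78], p79 ↦ [p77=p79], p80 ↦ [p80].
For each subset V ⊆ X/∼, compute π^{-1}(V) ⊆ X and check whether π^{-1}(V) ∈ τ. V is open in τ_Q iff π^{-1}(V) ∈ τ.
  V = {}: π^{-1}(V) = ∅ ∈ τ ✓.
  V = {[p76=p78]}: π^{-1}(V) = {p76, p78} ∉ τ ✗.
  V = {[p77=p79]}: π^{-1}(V) = {p77, p79} ∉ τ ✗.
  V = {[p76=p78], [p77=p79]}: π^{-1}(V) = {p76, p77, p78, p79} ∉ τ ✗.
  V = {[p80]}: π^{-1}(V) = {p80} ∈ τ ✓.
  V = {[p76=p78], [p80]}: π^{-1}(V) = {p76, p78, p80} ∉ τ ✗.
  V = {[p77=p79], [p80]}: π^{-1}(V) = {p77, p79, p80} ∉ τ ✗.
  V = {[p76=p78], [p77=p79], [p80]}: π^{-1}(V) = {p76, p77, p78, p79, p80} ∈ τ ✓.
Open sets in the quotient: τ_Q = {{}, {[p80]}, {[p76=p78], [p77=p79], [p80]}} (3 elements).


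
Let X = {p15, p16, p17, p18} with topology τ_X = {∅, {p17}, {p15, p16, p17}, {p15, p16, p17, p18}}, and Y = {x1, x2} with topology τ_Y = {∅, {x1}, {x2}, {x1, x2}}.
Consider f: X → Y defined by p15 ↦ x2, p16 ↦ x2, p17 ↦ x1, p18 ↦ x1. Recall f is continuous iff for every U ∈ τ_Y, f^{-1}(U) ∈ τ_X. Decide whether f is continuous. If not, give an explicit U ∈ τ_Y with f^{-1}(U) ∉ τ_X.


f is NOT continuous.

Compute f^{-1}(U) for each U ∈ τ_Y:
  U = ∅: f^{-1}(U) = ∅ ∈ τ_X ✓.
  U = {x1}: f^{-1}(U) = {p17, p18} ∉ τ_X ✗.
  U = {x2}: f^{-1}(U) = {p15, p16} ∉ τ_X ✗.
  U = {x1, x2}: f^{-1}(U) = {p15, p16, p17, p18} ∈ τ_X ✓.
Found U = {x1} with f^{-1}(U) = {p17, p18} not in τ_X. Therefore f is NOT continuous.


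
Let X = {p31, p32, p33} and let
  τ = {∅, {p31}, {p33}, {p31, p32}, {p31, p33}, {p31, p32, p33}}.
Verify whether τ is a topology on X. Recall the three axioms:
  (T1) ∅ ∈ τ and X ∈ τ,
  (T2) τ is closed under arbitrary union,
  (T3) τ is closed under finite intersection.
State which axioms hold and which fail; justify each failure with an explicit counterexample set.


τ IS a topology on X.

Axiom (T1): ∅ ∈ τ? Yes; X ∈ τ? Yes.
Axiom (T2/T3): check pairwise unions and intersections of members of τ.
All pairwise intersections and unions checked — each lies in τ. Therefore τ satisfies (T1), (T2), (T3): it IS a topology on X.


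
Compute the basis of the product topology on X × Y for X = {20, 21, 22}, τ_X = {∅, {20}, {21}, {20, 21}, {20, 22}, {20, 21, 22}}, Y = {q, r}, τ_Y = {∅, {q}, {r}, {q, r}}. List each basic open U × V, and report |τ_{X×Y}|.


Basis B = {∅ × ∅, {20} × {q}, {20} × {r}, {21} × {q}, {21} × {r}, {20} × {q, r}, {20, 21} × {q}, {20, 22} × {q}, {20, 21} × {r}, {20, 22} × {r}, {21} × {q, r}, {20, 21, 22} × {q}, {20, 21, 22} × {r}, {20, 21} × {q, r}, {20, 22} × {q, r}, {20, 21, 22} × {q, r}}; |τ_{X×Y}| = 36.

Enumerate products U × V with U ∈ τ_X, V ∈ τ_Y (deduplicated):
  ∅ × ∅ = {} (∅)
  {20} × {q} = {(20,q)}
  {20} × {r} = {(20,r)}
  {21} × {q} = {(21,q)}
  {21} × {r} = {(21,r)}
  {20} × {q, r} = {(20,q), (20,r)}
  {20, 21} × {q} = {(20,q), (21,q)}
  {20, 22} × {q} = {(20,q), (22,q)}
  {20, 21} × {r} = {(20,r), (21,r)}
  {20, 22} × {r} = {(20,r), (22,r)}
  {21} × {q, r} = {(21,q), (21,r)}
  {20, 21, 22} × {q} = {(20,q), (21,q), (22,q)}
  {20, 21, 22} × {r} = {(20,r), (21,r), (22,r)}
  {20, 21} × {q, r} = {(20,q), (20,r), (21,q), (21,r)}
  {20, 22} × {q, r} = {(20,q), (20,r), (22,q), (22,r)}
  {20, 21, 22} × {q, r} = {(20,q), (20,r), (21,q), (21,r), (22,q), (22,r)}
These 16 distinct sets form the basis B.
Close under arbitrary unions to get τ_{X×Y}; counting gives |τ_{X×Y}| = 36.


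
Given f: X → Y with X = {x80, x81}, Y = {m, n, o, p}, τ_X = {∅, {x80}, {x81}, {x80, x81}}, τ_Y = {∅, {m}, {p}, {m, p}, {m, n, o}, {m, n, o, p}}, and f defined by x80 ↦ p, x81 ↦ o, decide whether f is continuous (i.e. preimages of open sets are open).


f IS continuous.

Compute f^{-1}(U) for each U ∈ τ_Y:
  U = ∅: f^{-1}(U) = ∅ ∈ τ_X ✓.
  U = {m}: f^{-1}(U) = ∅ ∈ τ_X ✓.
  U = {p}: f^{-1}(U) = {x80} ∈ τ_X ✓.
  U = {m, p}: f^{-1}(U) = {x80} ∈ τ_X ✓.
  U = {m, n, o}: f^{-1}(U) = {x81} ∈ τ_X ✓.
  U = {m, n, o, p}: f^{-1}(U) = {x80, x81} ∈ τ_X ✓.
Every preimage lies in τ_X, so f IS continuous.


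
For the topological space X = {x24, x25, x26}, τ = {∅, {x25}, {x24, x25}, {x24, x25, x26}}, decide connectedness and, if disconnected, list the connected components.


(X, τ) is connected.

Find clopen sets (U ∈ τ with X ∖ U ∈ τ):
  U = ∅, X ∖ U = {x24, x25, x26} — both open, so U is clopen.
  U = {x24, x25, x26}, X ∖ U = ∅ — both open, so U is clopen.
Only trivial clopens (∅ and X) exist, so (X, τ) is connected.
Compute connected components by grouping points that agree on all clopens:
  component: {x24, x25, x26}


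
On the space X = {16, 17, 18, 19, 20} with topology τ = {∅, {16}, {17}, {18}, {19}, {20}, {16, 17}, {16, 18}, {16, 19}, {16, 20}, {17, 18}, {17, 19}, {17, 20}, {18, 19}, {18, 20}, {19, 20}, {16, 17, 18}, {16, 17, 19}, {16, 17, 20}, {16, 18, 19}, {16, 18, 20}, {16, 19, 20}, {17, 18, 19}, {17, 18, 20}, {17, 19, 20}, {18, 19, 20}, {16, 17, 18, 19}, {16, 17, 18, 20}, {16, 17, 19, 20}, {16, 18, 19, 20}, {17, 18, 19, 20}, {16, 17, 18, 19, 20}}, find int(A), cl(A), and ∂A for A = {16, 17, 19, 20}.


int(A) = {16, 17, 19, 20}, cl(A) = {16, 17, 19, 20}, ∂A = ∅.

Closed sets in (X, τ) are complements of opens:
  closed(X, τ) = {∅, {16}, {17}, {18}, {19}, {20}, {16, 17}, {16, 18}, {16, 19}, {16, 20}, {17, 18}, {17, 19}, {17, 20}, {18, 19}, {18, 20}, {19, 20}, {16, 17, 18}, {16, 17, 19}, {16, 17, 20}, {16, 18, 19}, {16, 18, 20}, {16, 19, 20}, {17, 18, 19}, {17, 18, 20}, {17, 19, 20}, {18, 19, 20}, {16, 17, 18, 19}, {16, 17, 18, 20}, {16, 17, 19, 20}, {16, 18, 19, 20}, {17, 18, 19, 20}, {16, 17, 18, 19, 20}}.
int(A) = ⋃ {U ∈ τ : U ⊆ A}. Opens contained in A: ∅, {16}, {17}, {19}, {20}, {16, 17}, {16, 19}, {16, 20}, {17, 19}, {17, 20}, {19, 20}, {16, 17, 19}, {16, 17, 20}, {16, 19, 20}, {17, 19, 20}, {16, 17, 19, 20}.
Taking the union of these: int(A) = {16, 17, 19, 20}.
cl(A) = ⋂ {C closed : A ⊆ C}. Closed sets containing A: {16, 17, 19, 20}, {16, 17, 18, 19, 20}.
Intersecting these: cl(A) = {16, 17, 19, 20}.
∂A = cl(A) ∖ int(A) = {16, 17, 19, 20} ∖ {16, 17, 19, 20} = ∅.


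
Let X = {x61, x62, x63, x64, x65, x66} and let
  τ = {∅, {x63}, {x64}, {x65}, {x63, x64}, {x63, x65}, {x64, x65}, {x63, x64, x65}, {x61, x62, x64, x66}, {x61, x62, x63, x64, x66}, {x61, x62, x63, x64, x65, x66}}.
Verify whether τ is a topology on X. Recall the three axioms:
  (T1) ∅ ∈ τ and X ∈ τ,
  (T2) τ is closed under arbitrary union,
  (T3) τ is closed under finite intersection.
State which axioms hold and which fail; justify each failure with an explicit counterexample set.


τ is NOT a topology on X.

Axiom (T1): ∅ ∈ τ? Yes; X ∈ τ? Yes.
Axiom (T2/T3): check pairwise unions and intersections of members of τ.
Counterexample for (T2): {x65} ∪ {x61, x62, x64, x66} = {x61, x62, x64, x65, x66} ∉ τ. Therefore τ is NOT a topology.


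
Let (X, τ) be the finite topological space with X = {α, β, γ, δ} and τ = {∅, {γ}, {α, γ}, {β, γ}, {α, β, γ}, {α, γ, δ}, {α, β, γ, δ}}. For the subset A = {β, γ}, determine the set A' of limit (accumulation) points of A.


A' = {α, β, δ}

For each x ∈ X, list the open sets U ∈ τ with x ∈ U, then check whether U ∩ (A ∖ {x}) ≠ ∅ for every such U.
  x = α: opens ∋ x are {α, γ}, {α, β, γ}, {α, γ, δ}, {α, β, γ, δ}; each meets A ∖ {α}, so x IS a limit point.
  x = β: opens ∋ x are {β, γ}, {α, β, γ}, {α, β, γ, δ}; each meets A ∖ {β}, so x IS a limit point.
  x = γ: open {γ} ∋ x has {γ} ∩ (A ∖ {γ}) = ∅, so x is NOT a limit point.
  x = δ: opens ∋ x are {α, γ, δ}, {α, β, γ, δ}; each meets A ∖ {δ}, so x IS a limit point.
Collecting: A' = {α, β, δ}.


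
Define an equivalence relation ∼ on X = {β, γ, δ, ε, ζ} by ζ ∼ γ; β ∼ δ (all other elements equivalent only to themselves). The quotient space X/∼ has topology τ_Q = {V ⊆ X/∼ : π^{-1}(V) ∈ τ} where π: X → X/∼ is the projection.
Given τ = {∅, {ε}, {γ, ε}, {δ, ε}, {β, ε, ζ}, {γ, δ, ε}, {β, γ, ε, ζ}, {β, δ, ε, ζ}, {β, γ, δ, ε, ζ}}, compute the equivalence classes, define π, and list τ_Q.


X/∼ = {[β=δ], [γ=ζ], [ε]}; |τ_Q| = 3.

Equivalence classes: [β=δ], [γ=ζ], [ε].
Quotient map π: X → X/∼ sends β ↦ [β=δ], γ ↦ [γ=ζ], δ ↦ [β=δ], ε ↦ [ε], ζ ↦ [γ=ζ].
For each subset V ⊆ X/∼, compute π^{-1}(V) ⊆ X and check whether π^{-1}(V) ∈ τ. V is open in τ_Q iff π^{-1}(V) ∈ τ.
  V = {}: π^{-1}(V) = ∅ ∈ τ ✓.
  V = {[β=δ]}: π^{-1}(V) = {β, δ} ∉ τ ✗.
  V = {[γ=ζ]}: π^{-1}(V) = {γ, ζ} ∉ τ ✗.
  V = {[β=δ], [γ=ζ]}: π^{-1}(V) = {β, γ, δ, ζ} ∉ τ ✗.
  V = {[ε]}: π^{-1}(V) = {ε} ∈ τ ✓.
  V = {[β=δ], [ε]}: π^{-1}(V) = {β, δ, ε} ∉ τ ✗.
  V = {[γ=ζ], [ε]}: π^{-1}(V) = {γ, ε, ζ} ∉ τ ✗.
  V = {[β=δ], [γ=ζ], [ε]}: π^{-1}(V) = {β, γ, δ, ε, ζ} ∈ τ ✓.
Open sets in the quotient: τ_Q = {{}, {[ε]}, {[β=δ], [γ=ζ], [ε]}} (3 elements).


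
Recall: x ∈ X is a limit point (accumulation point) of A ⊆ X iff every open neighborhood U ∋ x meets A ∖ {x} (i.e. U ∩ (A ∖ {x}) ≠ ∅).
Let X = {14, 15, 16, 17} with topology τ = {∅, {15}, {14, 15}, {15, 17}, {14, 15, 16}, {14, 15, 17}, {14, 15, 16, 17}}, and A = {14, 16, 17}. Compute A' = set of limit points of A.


A' = {16}

For each x ∈ X, list the open sets U ∈ τ with x ∈ U, then check whether U ∩ (A ∖ {x}) ≠ ∅ for every such U.
  x = 14: open {14, 15} ∋ x has {14, 15} ∩ (A ∖ {14}) = ∅, so x is NOT a limit point.
  x = 15: open {15} ∋ x has {15} ∩ (A ∖ {15}) = ∅, so x is NOT a limit point.
  x = 16: opens ∋ x are {14, 15, 16}, {14, 15, 16, 17}; each meets A ∖ {16}, so x IS a limit point.
  x = 17: open {15, 17} ∋ x has {15, 17} ∩ (A ∖ {17}) = ∅, so x is NOT a limit point.
Collecting: A' = {16}.


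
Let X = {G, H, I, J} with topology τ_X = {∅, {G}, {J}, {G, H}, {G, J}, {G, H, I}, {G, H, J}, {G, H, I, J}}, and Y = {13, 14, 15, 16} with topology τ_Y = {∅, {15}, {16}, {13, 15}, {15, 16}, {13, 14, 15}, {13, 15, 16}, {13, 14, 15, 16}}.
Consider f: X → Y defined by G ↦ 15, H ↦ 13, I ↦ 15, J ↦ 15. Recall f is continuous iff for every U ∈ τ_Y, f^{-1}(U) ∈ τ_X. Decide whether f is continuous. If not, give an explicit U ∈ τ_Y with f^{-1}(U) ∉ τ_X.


f is NOT continuous.

Compute f^{-1}(U) for each U ∈ τ_Y:
  U = ∅: f^{-1}(U) = ∅ ∈ τ_X ✓.
  U = {15}: f^{-1}(U) = {G, I, J} ∉ τ_X ✗.
  U = {16}: f^{-1}(U) = ∅ ∈ τ_X ✓.
  U = {13, 15}: f^{-1}(U) = {G, H, I, J} ∈ τ_X ✓.
  U = {15, 16}: f^{-1}(U) = {G, I, J} ∉ τ_X ✗.
  U = {13, 14, 15}: f^{-1}(U) = {G, H, I, J} ∈ τ_X ✓.
  U = {13, 15, 16}: f^{-1}(U) = {G, H, I, J} ∈ τ_X ✓.
  U = {13, 14, 15, 16}: f^{-1}(U) = {G, H, I, J} ∈ τ_X ✓.
Found U = {15} with f^{-1}(U) = {G, I, J} not in τ_X. Therefore f is NOT continuous.


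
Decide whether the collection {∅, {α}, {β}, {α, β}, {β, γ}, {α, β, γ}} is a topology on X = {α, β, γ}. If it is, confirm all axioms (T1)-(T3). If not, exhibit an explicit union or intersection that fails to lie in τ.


τ IS a topology on X.

Axiom (T1): ∅ ∈ τ? Yes; X ∈ τ? Yes.
Axiom (T2/T3): check pairwise unions and intersections of members of τ.
All pairwise intersections and unions checked — each lies in τ. Therefore τ satisfies (T1), (T2), (T3): it IS a topology on X.


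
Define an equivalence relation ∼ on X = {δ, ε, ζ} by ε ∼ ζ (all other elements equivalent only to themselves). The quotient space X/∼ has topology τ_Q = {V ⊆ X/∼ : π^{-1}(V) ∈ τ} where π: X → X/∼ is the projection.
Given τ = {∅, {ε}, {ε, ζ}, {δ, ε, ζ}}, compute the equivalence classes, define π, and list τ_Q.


X/∼ = {[δ], [ε=ζ]}; |τ_Q| = 3.

Equivalence classes: [δ], [ε=ζ].
Quotient map π: X → X/∼ sends δ ↦ [δ], ε ↦ [ε=ζ], ζ ↦ [ε=ζ].
For each subset V ⊆ X/∼, compute π^{-1}(V) ⊆ X and check whether π^{-1}(V) ∈ τ. V is open in τ_Q iff π^{-1}(V) ∈ τ.
  V = {}: π^{-1}(V) = ∅ ∈ τ ✓.
  V = {[δ]}: π^{-1}(V) = {δ} ∉ τ ✗.
  V = {[ε=ζ]}: π^{-1}(V) = {ε, ζ} ∈ τ ✓.
  V = {[δ], [ε=ζ]}: π^{-1}(V) = {δ, ε, ζ} ∈ τ ✓.
Open sets in the quotient: τ_Q = {{}, {[ε=ζ]}, {[δ], [ε=ζ]}} (3 elements).


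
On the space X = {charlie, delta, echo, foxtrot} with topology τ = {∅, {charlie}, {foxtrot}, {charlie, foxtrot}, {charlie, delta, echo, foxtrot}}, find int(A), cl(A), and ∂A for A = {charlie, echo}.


int(A) = {charlie}, cl(A) = {charlie, delta, echo}, ∂A = {delta, echo}.

Closed sets in (X, τ) are complements of opens:
  closed(X, τ) = {∅, {delta, echo}, {charlie, delta, echo}, {delta, echo, foxtrot}, {charlie, delta, echo, foxtrot}}.
int(A) = ⋃ {U ∈ τ : U ⊆ A}. Opens contained in A: ∅, {charlie}.
Taking the union of these: int(A) = {charlie}.
cl(A) = ⋂ {C closed : A ⊆ C}. Closed sets containing A: {charlie, delta, echo}, {charlie, delta, echo, foxtrot}.
Intersecting these: cl(A) = {charlie, delta, echo}.
∂A = cl(A) ∖ int(A) = {charlie, delta, echo} ∖ {charlie} = {delta, echo}.


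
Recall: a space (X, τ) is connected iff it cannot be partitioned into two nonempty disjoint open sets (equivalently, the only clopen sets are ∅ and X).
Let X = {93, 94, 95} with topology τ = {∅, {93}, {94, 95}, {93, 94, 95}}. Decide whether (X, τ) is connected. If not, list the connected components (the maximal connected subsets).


(X, τ) is disconnected; components = [{93}, {94, 95}].

Find clopen sets (U ∈ τ with X ∖ U ∈ τ):
  U = ∅, X ∖ U = {93, 94, 95} — both open, so U is clopen.
  U = {93}, X ∖ U = {94, 95} — both open, so U is clopen.
  U = {94, 95}, X ∖ U = {93} — both open, so U is clopen.
  U = {93, 94, 95}, X ∖ U = ∅ — both open, so U is clopen.
Nontrivial clopen(s) exist: e.g. {93}. So (X, τ) is disconnected.
Compute connected components by grouping points that agree on all clopens:
  component: {93}
  component: {94, 95}


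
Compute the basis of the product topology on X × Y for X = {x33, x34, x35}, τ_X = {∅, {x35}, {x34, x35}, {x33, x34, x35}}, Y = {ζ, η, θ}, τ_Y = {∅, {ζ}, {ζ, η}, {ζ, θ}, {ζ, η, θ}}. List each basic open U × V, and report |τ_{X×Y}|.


Basis B = {∅ × ∅, {x35} × {ζ}, {x34, x35} × {ζ}, {x35} × {ζ, η}, {x35} × {ζ, θ}, {x33, x34, x35} × {ζ}, {x35} × {ζ, η, θ}, {x34, x35} × {ζ, η}, {x34, x35} × {ζ, θ}, {x33, x34, x35} × {ζ, η}, {x33, x34, x35} × {ζ, θ}, {x34, x35} × {ζ, η, θ}, {x33, x34, x35} × {ζ, η, θ}}; |τ_{X×Y}| = 30.

Enumerate products U × V with U ∈ τ_X, V ∈ τ_Y (deduplicated):
  ∅ × ∅ = {} (∅)
  {x35} × {ζ} = {(x35,ζ)}
  {x34, x35} × {ζ} = {(x34,ζ), (x35,ζ)}
  {x35} × {ζ, η} = {(x35,ζ), (x35,η)}
  {x35} × {ζ, θ} = {(x35,ζ), (x35,θ)}
  {x33, x34, x35} × {ζ} = {(x33,ζ), (x34,ζ), (x35,ζ)}
  {x35} × {ζ, η, θ} = {(x35,ζ), (x35,η), (x35,θ)}
  {x34, x35} × {ζ, η} = {(x34,ζ), (x34,η), (x35,ζ), (x35,η)}
  {x34, x35} × {ζ, θ} = {(x34,ζ), (x34,θ), (x35,ζ), (x35,θ)}
  {x33, x34, x35} × {ζ, η} = {(x33,ζ), (x33,η), (x34,ζ), (x34,η), (x35,ζ), (x35,η)}
  {x33, x34, x35} × {ζ, θ} = {(x33,ζ), (x33,θ), (x34,ζ), (x34,θ), (x35,ζ), (x35,θ)}
  {x34, x35} × {ζ, η, θ} = {(x34,ζ), (x34,η), (x34,θ), (x35,ζ), (x35,η), (x35,θ)}
  {x33, x34, x35} × {ζ, η, θ} = {(x33,ζ), (x33,η), (x33,θ), (x34,ζ), (x34,η), (x34,θ), (x35,ζ), (x35,η), (x35,θ)}
These 13 distinct sets form the basis B.
Close under arbitrary unions to get τ_{X×Y}; counting gives |τ_{X×Y}| = 30.


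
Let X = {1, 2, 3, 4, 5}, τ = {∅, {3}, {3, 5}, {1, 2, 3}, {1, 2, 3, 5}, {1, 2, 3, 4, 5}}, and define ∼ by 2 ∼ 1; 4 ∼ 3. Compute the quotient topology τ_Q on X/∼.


X/∼ = {[1=2], [3=4], [5]}; |τ_Q| = 2.

Equivalence classes: [1=2], [3=4], [5].
Quotient map π: X → X/∼ sends 1 ↦ [1=2], 2 ↦ [1=2], 3 ↦ [3=4], 4 ↦ [3=4], 5 ↦ [5].
For each subset V ⊆ X/∼, compute π^{-1}(V) ⊆ X and check whether π^{-1}(V) ∈ τ. V is open in τ_Q iff π^{-1}(V) ∈ τ.
  V = {}: π^{-1}(V) = ∅ ∈ τ ✓.
  V = {[1=2]}: π^{-1}(V) = {1, 2} ∉ τ ✗.
  V = {[3=4]}: π^{-1}(V) = {3, 4} ∉ τ ✗.
  V = {[1=2], [3=4]}: π^{-1}(V) = {1, 2, 3, 4} ∉ τ ✗.
  V = {[5]}: π^{-1}(V) = {5} ∉ τ ✗.
  V = {[1=2], [5]}: π^{-1}(V) = {1, 2, 5} ∉ τ ✗.
  V = {[3=4], [5]}: π^{-1}(V) = {3, 4, 5} ∉ τ ✗.
  V = {[1=2], [3=4], [5]}: π^{-1}(V) = {1, 2, 3, 4, 5} ∈ τ ✓.
Open sets in the quotient: τ_Q = {{}, {[1=2], [3=4], [5]}} (2 elements).


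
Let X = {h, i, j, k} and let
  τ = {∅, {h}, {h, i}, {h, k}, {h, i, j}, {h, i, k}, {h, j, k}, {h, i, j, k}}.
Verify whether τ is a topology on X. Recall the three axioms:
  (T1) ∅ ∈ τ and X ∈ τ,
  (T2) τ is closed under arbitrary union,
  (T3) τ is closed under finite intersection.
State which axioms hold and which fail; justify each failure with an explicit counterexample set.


τ is NOT a topology on X.

Axiom (T1): ∅ ∈ τ? Yes; X ∈ τ? Yes.
Axiom (T2/T3): check pairwise unions and intersections of members of τ.
Counterexample for (T3): {h, i, j} ∩ {h, j, k} = {h, j} ∉ τ. Therefore τ is NOT a topology.


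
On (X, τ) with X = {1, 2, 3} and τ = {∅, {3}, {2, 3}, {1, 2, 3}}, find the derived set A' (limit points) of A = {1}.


A' = ∅

For each x ∈ X, list the open sets U ∈ τ with x ∈ U, then check whether U ∩ (A ∖ {x}) ≠ ∅ for every such U.
  x = 1: open {1, 2, 3} ∋ x has {1, 2, 3} ∩ (A ∖ {1}) = ∅, so x is NOT a limit point.
  x = 2: open {2, 3} ∋ x has {2, 3} ∩ (A ∖ {2}) = ∅, so x is NOT a limit point.
  x = 3: open {3} ∋ x has {3} ∩ (A ∖ {3}) = ∅, so x is NOT a limit point.
Collecting: A' = ∅.


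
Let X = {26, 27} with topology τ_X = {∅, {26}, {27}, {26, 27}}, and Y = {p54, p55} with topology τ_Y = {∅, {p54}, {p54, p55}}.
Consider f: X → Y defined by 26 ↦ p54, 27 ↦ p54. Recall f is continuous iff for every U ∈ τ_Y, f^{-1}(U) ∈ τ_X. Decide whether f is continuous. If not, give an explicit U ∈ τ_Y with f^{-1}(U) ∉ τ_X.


f IS continuous.

Compute f^{-1}(U) for each U ∈ τ_Y:
  U = ∅: f^{-1}(U) = ∅ ∈ τ_X ✓.
  U = {p54}: f^{-1}(U) = {26, 27} ∈ τ_X ✓.
  U = {p54, p55}: f^{-1}(U) = {26, 27} ∈ τ_X ✓.
Every preimage lies in τ_X, so f IS continuous.


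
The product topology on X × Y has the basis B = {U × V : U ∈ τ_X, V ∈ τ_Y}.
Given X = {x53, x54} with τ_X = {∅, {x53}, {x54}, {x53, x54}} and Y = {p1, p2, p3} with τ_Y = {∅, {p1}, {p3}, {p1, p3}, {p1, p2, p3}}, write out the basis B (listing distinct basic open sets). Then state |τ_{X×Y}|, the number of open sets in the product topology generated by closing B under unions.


Basis B = {∅ × ∅, {x53} × {p1}, {x53} × {p3}, {x54} × {p1}, {x54} × {p3}, {x53} × {p1, p3}, {x53, x54} × {p1}, {x53, x54} × {p3}, {x54} × {p1, p3}, {x53} × {p1, p2, p3}, {x54} × {p1, p2, p3}, {x53, x54} × {p1, p3}, {x53, x54} × {p1, p2, p3}}; |τ_{X×Y}| = 25.

Enumerate products U × V with U ∈ τ_X, V ∈ τ_Y (deduplicated):
  ∅ × ∅ = {} (∅)
  {x53} × {p1} = {(x53,p1)}
  {x53} × {p3} = {(x53,p3)}
  {x54} × {p1} = {(x54,p1)}
  {x54} × {p3} = {(x54,p3)}
  {x53} × {p1, p3} = {(x53,p1), (x53,p3)}
  {x53, x54} × {p1} = {(x53,p1), (x54,p1)}
  {x53, x54} × {p3} = {(x53,p3), (x54,p3)}
  {x54} × {p1, p3} = {(x54,p1), (x54,p3)}
  {x53} × {p1, p2, p3} = {(x53,p1), (x53,p2), (x53,p3)}
  {x54} × {p1, p2, p3} = {(x54,p1), (x54,p2), (x54,p3)}
  {x53, x54} × {p1, p3} = {(x53,p1), (x53,p3), (x54,p1), (x54,p3)}
  {x53, x54} × {p1, p2, p3} = {(x53,p1), (x53,p2), (x53,p3), (x54,p1), (x54,p2), (x54,p3)}
These 13 distinct sets form the basis B.
Close under arbitrary unions to get τ_{X×Y}; counting gives |τ_{X×Y}| = 25.


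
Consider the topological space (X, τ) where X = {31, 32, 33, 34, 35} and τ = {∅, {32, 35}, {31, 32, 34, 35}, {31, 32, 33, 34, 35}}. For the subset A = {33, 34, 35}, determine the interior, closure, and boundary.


int(A) = ∅, cl(A) = {31, 32, 33, 34, 35}, ∂A = {31, 32, 33, 34, 35}.

Closed sets in (X, τ) are complements of opens:
  closed(X, τ) = {∅, {33}, {31, 33, 34}, {31, 32, 33, 34, 35}}.
int(A) = ⋃ {U ∈ τ : U ⊆ A}. Opens contained in A: ∅.
Taking the union of these: int(A) = ∅.
cl(A) = ⋂ {C closed : A ⊆ C}. Closed sets containing A: {31, 32, 33, 34, 35}.
Intersecting these: cl(A) = {31, 32, 33, 34, 35}.
∂A = cl(A) ∖ int(A) = {31, 32, 33, 34, 35} ∖ ∅ = {31, 32, 33, 34, 35}.


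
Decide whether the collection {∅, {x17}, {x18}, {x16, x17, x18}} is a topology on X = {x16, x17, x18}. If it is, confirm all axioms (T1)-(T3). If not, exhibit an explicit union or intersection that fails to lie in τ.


τ is NOT a topology on X.

Axiom (T1): ∅ ∈ τ? Yes; X ∈ τ? Yes.
Axiom (T2/T3): check pairwise unions and intersections of members of τ.
Counterexample for (T2): {x17} ∪ {x18} = {x17, x18} ∉ τ. Therefore τ is NOT a topology.


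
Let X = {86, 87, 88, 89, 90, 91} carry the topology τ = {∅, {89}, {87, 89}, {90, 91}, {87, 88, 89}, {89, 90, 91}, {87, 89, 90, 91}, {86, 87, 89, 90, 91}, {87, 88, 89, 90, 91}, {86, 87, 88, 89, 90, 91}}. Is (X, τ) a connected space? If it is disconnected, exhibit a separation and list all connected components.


(X, τ) is connected.

Find clopen sets (U ∈ τ with X ∖ U ∈ τ):
  U = ∅, X ∖ U = {86, 87, 88, 89, 90, 91} — both open, so U is clopen.
  U = {86, 87, 88, 89, 90, 91}, X ∖ U = ∅ — both open, so U is clopen.
Only trivial clopens (∅ and X) exist, so (X, τ) is connected.
Compute connected components by grouping points that agree on all clopens:
  component: {86, 87, 88, 89, 90, 91}


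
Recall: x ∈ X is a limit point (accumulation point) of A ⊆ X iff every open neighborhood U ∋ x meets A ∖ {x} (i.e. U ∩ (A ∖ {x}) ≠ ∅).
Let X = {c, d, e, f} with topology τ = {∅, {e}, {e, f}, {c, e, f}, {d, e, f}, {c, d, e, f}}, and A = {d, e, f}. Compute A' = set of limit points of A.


A' = {c, d, f}

For each x ∈ X, list the open sets U ∈ τ with x ∈ U, then check whether U ∩ (A ∖ {x}) ≠ ∅ for every such U.
  x = c: opens ∋ x are {c, e, f}, {c, d, e, f}; each meets A ∖ {c}, so x IS a limit point.
  x = d: opens ∋ x are {d, e, f}, {c, d, e, f}; each meets A ∖ {d}, so x IS a limit point.
  x = e: open {e} ∋ x has {e} ∩ (A ∖ {e}) = ∅, so x is NOT a limit point.
  x = f: opens ∋ x are {e, f}, {c, e, f}, {d, e, f}, {c, d, e, f}; each meets A ∖ {f}, so x IS a limit point.
Collecting: A' = {c, d, f}.


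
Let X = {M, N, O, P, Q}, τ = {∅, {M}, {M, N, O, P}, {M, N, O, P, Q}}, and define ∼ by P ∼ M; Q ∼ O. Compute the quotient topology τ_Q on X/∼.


X/∼ = {[M=P], [N], [O=Q]}; |τ_Q| = 2.

Equivalence classes: [M=P], [N], [O=Q].
Quotient map π: X → X/∼ sends M ↦ [M=P], N ↦ [N], O ↦ [O=Q], P ↦ [M=P], Q ↦ [O=Q].
For each subset V ⊆ X/∼, compute π^{-1}(V) ⊆ X and check whether π^{-1}(V) ∈ τ. V is open in τ_Q iff π^{-1}(V) ∈ τ.
  V = {}: π^{-1}(V) = ∅ ∈ τ ✓.
  V = {[M=P]}: π^{-1}(V) = {M, P} ∉ τ ✗.
  V = {[N]}: π^{-1}(V) = {N} ∉ τ ✗.
  V = {[M=P], [N]}: π^{-1}(V) = {M, N, P} ∉ τ ✗.
  V = {[O=Q]}: π^{-1}(V) = {O, Q} ∉ τ ✗.
  V = {[M=P], [O=Q]}: π^{-1}(V) = {M, O, P, Q} ∉ τ ✗.
  V = {[N], [O=Q]}: π^{-1}(V) = {N, O, Q} ∉ τ ✗.
  V = {[M=P], [N], [O=Q]}: π^{-1}(V) = {M, N, O, P, Q} ∈ τ ✓.
Open sets in the quotient: τ_Q = {{}, {[M=P], [N], [O=Q]}} (2 elements).


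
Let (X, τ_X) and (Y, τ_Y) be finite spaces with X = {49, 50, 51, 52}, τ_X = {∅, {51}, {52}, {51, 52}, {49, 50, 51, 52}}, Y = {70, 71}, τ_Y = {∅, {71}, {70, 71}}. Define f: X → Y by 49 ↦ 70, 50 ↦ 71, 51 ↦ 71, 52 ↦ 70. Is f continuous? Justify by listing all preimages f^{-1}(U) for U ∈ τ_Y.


f is NOT continuous.

Compute f^{-1}(U) for each U ∈ τ_Y:
  U = ∅: f^{-1}(U) = ∅ ∈ τ_X ✓.
  U = {71}: f^{-1}(U) = {50, 51} ∉ τ_X ✗.
  U = {70, 71}: f^{-1}(U) = {49, 50, 51, 52} ∈ τ_X ✓.
Found U = {71} with f^{-1}(U) = {50, 51} not in τ_X. Therefore f is NOT continuous.


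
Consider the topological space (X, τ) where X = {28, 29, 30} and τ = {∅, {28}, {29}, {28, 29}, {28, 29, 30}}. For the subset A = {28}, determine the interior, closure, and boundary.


int(A) = {28}, cl(A) = {28, 30}, ∂A = {30}.

Closed sets in (X, τ) are complements of opens:
  closed(X, τ) = {∅, {30}, {28, 30}, {29, 30}, {28, 29, 30}}.
int(A) = ⋃ {U ∈ τ : U ⊆ A}. Opens contained in A: ∅, {28}.
Taking the union of these: int(A) = {28}.
cl(A) = ⋂ {C closed : A ⊆ C}. Closed sets containing A: {28, 30}, {28, 29, 30}.
Intersecting these: cl(A) = {28, 30}.
∂A = cl(A) ∖ int(A) = {28, 30} ∖ {28} = {30}.


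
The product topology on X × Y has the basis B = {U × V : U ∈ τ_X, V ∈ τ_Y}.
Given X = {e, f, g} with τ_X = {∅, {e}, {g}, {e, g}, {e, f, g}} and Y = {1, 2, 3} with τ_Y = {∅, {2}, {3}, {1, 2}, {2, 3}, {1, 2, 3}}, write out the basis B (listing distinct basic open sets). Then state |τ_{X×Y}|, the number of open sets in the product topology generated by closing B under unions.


Basis B = {∅ × ∅, {e} × {2}, {e} × {3}, {g} × {2}, {g} × {3}, {e} × {1, 2}, {e} × {2, 3}, {e, g} × {2}, {e, g} × {3}, {g} × {1, 2}, {g} × {2, 3}, {e} × {1, 2, 3}, {e, f, g} × {2}, {e, f, g} × {3}, {g} × {1, 2, 3}, {e, g} × {1, 2}, {e, g} × {2, 3}, {e, g} × {1, 2, 3}, {e, f, g} × {1, 2}, {e, f, g} × {2, 3}, {e, f, g} × {1, 2, 3}}; |τ_{X×Y}| = 70.

Enumerate products U × V with U ∈ τ_X, V ∈ τ_Y (deduplicated):
  ∅ × ∅ = {} (∅)
  {e} × {2} = {(e,2)}
  {e} × {3} = {(e,3)}
  {g} × {2} = {(g,2)}
  {g} × {3} = {(g,3)}
  {e} × {1, 2} = {(e,1), (e,2)}
  {e} × {2, 3} = {(e,2), (e,3)}
  {e, g} × {2} = {(e,2), (g,2)}
  {e, g} × {3} = {(e,3), (g,3)}
  {g} × {1, 2} = {(g,1), (g,2)}
  {g} × {2, 3} = {(g,2), (g,3)}
  {e} × {1, 2, 3} = {(e,1), (e,2), (e,3)}
  {e, f, g} × {2} = {(e,2), (f,2), (g,2)}
  {e, f, g} × {3} = {(e,3), (f,3), (g,3)}
  {g} × {1, 2, 3} = {(g,1), (g,2), (g,3)}
  {e, g} × {1, 2} = {(e,1), (e,2), (g,1), (g,2)}
  {e, g} × {2, 3} = {(e,2), (e,3), (g,2), (g,3)}
  {e, g} × {1, 2, 3} = {(e,1), (e,2), (e,3), (g,1), (g,2), (g,3)}
  {e, f, g} × {1, 2} = {(e,1), (e,2), (f,1), (f,2), (g,1), (g,2)}
  {e, f, g} × {2, 3} = {(e,2), (e,3), (f,2), (f,3), (g,2), (g,3)}
  {e, f, g} × {1, 2, 3} = {(e,1), (e,2), (e,3), (f,1), (f,2), (f,3), (g,1), (g,2), (g,3)}
These 21 distinct sets form the basis B.
Close under arbitrary unions to get τ_{X×Y}; counting gives |τ_{X×Y}| = 70.


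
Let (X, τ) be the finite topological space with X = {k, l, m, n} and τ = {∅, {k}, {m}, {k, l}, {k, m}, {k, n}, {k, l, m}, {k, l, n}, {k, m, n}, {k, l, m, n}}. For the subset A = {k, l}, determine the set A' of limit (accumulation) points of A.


A' = {l, n}

For each x ∈ X, list the open sets U ∈ τ with x ∈ U, then check whether U ∩ (A ∖ {x}) ≠ ∅ for every such U.
  x = k: open {k} ∋ x has {k} ∩ (A ∖ {k}) = ∅, so x is NOT a limit point.
  x = l: opens ∋ x are {k, l}, {k, l, m}, {k, l, n}, {k, l, m, n}; each meets A ∖ {l}, so x IS a limit point.
  x = m: open {m} ∋ x has {m} ∩ (A ∖ {m}) = ∅, so x is NOT a limit point.
  x = n: opens ∋ x are {k, n}, {k, l, n}, {k, m, n}, {k, l, m, n}; each meets A ∖ {n}, so x IS a limit point.
Collecting: A' = {l, n}.


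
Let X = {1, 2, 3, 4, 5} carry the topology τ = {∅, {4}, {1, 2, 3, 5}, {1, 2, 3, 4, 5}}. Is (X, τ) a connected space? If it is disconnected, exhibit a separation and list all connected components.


(X, τ) is disconnected; components = [{4}, {1, 2, 3, 5}].

Find clopen sets (U ∈ τ with X ∖ U ∈ τ):
  U = ∅, X ∖ U = {1, 2, 3, 4, 5} — both open, so U is clopen.
  U = {4}, X ∖ U = {1, 2, 3, 5} — both open, so U is clopen.
  U = {1, 2, 3, 5}, X ∖ U = {4} — both open, so U is clopen.
  U = {1, 2, 3, 4, 5}, X ∖ U = ∅ — both open, so U is clopen.
Nontrivial clopen(s) exist: e.g. {1, 2, 3, 5}. So (X, τ) is disconnected.
Compute connected components by grouping points that agree on all clopens:
  component: {4}
  component: {1, 2, 3, 5}


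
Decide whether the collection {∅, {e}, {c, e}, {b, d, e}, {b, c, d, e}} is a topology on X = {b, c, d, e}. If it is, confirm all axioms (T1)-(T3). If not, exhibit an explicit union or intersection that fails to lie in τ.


τ IS a topology on X.

Axiom (T1): ∅ ∈ τ? Yes; X ∈ τ? Yes.
Axiom (T2/T3): check pairwise unions and intersections of members of τ.
All pairwise intersections and unions checked — each lies in τ. Therefore τ satisfies (T1), (T2), (T3): it IS a topology on X.


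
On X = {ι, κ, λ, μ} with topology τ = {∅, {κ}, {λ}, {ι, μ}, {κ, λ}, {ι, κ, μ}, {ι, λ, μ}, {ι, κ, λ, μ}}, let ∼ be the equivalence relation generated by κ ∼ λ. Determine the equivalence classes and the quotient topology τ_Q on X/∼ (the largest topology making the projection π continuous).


X/∼ = {[ι], [κ=λ], [μ]}; |τ_Q| = 4.

Equivalence classes: [ι], [κ=λ], [μ].
Quotient map π: X → X/∼ sends ι ↦ [ι], κ ↦ [κ=λ], λ ↦ [κ=λ], μ ↦ [μ].
For each subset V ⊆ X/∼, compute π^{-1}(V) ⊆ X and check whether π^{-1}(V) ∈ τ. V is open in τ_Q iff π^{-1}(V) ∈ τ.
  V = {}: π^{-1}(V) = ∅ ∈ τ ✓.
  V = {[ι]}: π^{-1}(V) = {ι} ∉ τ ✗.
  V = {[κ=λ]}: π^{-1}(V) = {κ, λ} ∈ τ ✓.
  V = {[ι], [κ=λ]}: π^{-1}(V) = {ι, κ, λ} ∉ τ ✗.
  V = {[μ]}: π^{-1}(V) = {μ} ∉ τ ✗.
  V = {[ι], [μ]}: π^{-1}(V) = {ι, μ} ∈ τ ✓.
  V = {[κ=λ], [μ]}: π^{-1}(V) = {κ, λ, μ} ∉ τ ✗.
  V = {[ι], [κ=λ], [μ]}: π^{-1}(V) = {ι, κ, λ, μ} ∈ τ ✓.
Open sets in the quotient: τ_Q = {{}, {[κ=λ]}, {[ι], [μ]}, {[ι], [κ=λ], [μ]}} (4 elements).


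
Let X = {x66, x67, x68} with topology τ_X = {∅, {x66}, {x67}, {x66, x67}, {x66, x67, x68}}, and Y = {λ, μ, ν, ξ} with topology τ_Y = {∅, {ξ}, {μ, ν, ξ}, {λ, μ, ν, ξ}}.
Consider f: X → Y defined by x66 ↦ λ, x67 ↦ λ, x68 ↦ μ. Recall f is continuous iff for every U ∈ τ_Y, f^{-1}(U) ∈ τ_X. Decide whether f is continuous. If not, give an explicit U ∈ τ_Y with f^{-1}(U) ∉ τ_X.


f is NOT continuous.

Compute f^{-1}(U) for each U ∈ τ_Y:
  U = ∅: f^{-1}(U) = ∅ ∈ τ_X ✓.
  U = {ξ}: f^{-1}(U) = ∅ ∈ τ_X ✓.
  U = {μ, ν, ξ}: f^{-1}(U) = {x68} ∉ τ_X ✗.
  U = {λ, μ, ν, ξ}: f^{-1}(U) = {x66, x67, x68} ∈ τ_X ✓.
Found U = {μ, ν, ξ} with f^{-1}(U) = {x68} not in τ_X. Therefore f is NOT continuous.


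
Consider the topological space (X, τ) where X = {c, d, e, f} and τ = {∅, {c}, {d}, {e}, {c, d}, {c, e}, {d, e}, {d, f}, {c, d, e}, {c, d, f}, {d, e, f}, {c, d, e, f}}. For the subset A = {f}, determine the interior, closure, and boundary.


int(A) = ∅, cl(A) = {f}, ∂A = {f}.

Closed sets in (X, τ) are complements of opens:
  closed(X, τ) = {∅, {c}, {e}, {f}, {c, e}, {c, f}, {d, f}, {e, f}, {c, d, f}, {c, e, f}, {d, e, f}, {c, d, e, f}}.
int(A) = ⋃ {U ∈ τ : U ⊆ A}. Opens contained in A: ∅.
Taking the union of these: int(A) = ∅.
cl(A) = ⋂ {C closed : A ⊆ C}. Closed sets containing A: {f}, {c, f}, {d, f}, {e, f}, {c, d, f}, {c, e, f}, {d, e, f}, {c, d, e, f}.
Intersecting these: cl(A) = {f}.
∂A = cl(A) ∖ int(A) = {f} ∖ ∅ = {f}.


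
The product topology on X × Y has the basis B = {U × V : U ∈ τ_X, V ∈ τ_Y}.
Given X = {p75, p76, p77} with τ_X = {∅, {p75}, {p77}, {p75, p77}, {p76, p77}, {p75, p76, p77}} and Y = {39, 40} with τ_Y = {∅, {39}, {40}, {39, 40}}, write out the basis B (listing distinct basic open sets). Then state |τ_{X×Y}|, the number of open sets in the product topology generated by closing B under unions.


Basis B = {∅ × ∅, {p75} × {39}, {p75} × {40}, {p77} × {39}, {p77} × {40}, {p75} × {39, 40}, {p75, p77} × {39}, {p75, p77} × {40}, {p76, p77} × {39}, {p76, p77} × {40}, {p77} × {39, 40}, {p75, p76, p77} × {39}, {p75, p76, p77} × {40}, {p75, p77} × {39, 40}, {p76, p77} × {39, 40}, {p75, p76, p77} × {39, 40}}; |τ_{X×Y}| = 36.

Enumerate products U × V with U ∈ τ_X, V ∈ τ_Y (deduplicated):
  ∅ × ∅ = {} (∅)
  {p75} × {39} = {(p75,39)}
  {p75} × {40} = {(p75,40)}
  {p77} × {39} = {(p77,39)}
  {p77} × {40} = {(p77,40)}
  {p75} × {39, 40} = {(p75,39), (p75,40)}
  {p75, p77} × {39} = {(p75,39), (p77,39)}
  {p75, p77} × {40} = {(p75,40), (p77,40)}
  {p76, p77} × {39} = {(p76,39), (p77,39)}
  {p76, p77} × {40} = {(p76,40), (p77,40)}
  {p77} × {39, 40} = {(p77,39), (p77,40)}
  {p75, p76, p77} × {39} = {(p75,39), (p76,39), (p77,39)}
  {p75, p76, p77} × {40} = {(p75,40), (p76,40), (p77,40)}
  {p75, p77} × {39, 40} = {(p75,39), (p75,40), (p77,39), (p77,40)}
  {p76, p77} × {39, 40} = {(p76,39), (p76,40), (p77,39), (p77,40)}
  {p75, p76, p77} × {39, 40} = {(p75,39), (p75,40), (p76,39), (p76,40), (p77,39), (p77,40)}
These 16 distinct sets form the basis B.
Close under arbitrary unions to get τ_{X×Y}; counting gives |τ_{X×Y}| = 36.


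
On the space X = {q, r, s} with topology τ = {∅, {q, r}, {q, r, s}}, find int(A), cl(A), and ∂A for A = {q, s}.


int(A) = ∅, cl(A) = {q, r, s}, ∂A = {q, r, s}.

Closed sets in (X, τ) are complements of opens:
  closed(X, τ) = {∅, {s}, {q, r, s}}.
int(A) = ⋃ {U ∈ τ : U ⊆ A}. Opens contained in A: ∅.
Taking the union of these: int(A) = ∅.
cl(A) = ⋂ {C closed : A ⊆ C}. Closed sets containing A: {q, r, s}.
Intersecting these: cl(A) = {q, r, s}.
∂A = cl(A) ∖ int(A) = {q, r, s} ∖ ∅ = {q, r, s}.


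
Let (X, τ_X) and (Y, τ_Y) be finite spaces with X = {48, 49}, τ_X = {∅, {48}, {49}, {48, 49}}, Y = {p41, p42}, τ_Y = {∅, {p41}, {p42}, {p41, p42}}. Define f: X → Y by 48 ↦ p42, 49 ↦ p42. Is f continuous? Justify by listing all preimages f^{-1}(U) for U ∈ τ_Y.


f IS continuous.

Compute f^{-1}(U) for each U ∈ τ_Y:
  U = ∅: f^{-1}(U) = ∅ ∈ τ_X ✓.
  U = {p41}: f^{-1}(U) = ∅ ∈ τ_X ✓.
  U = {p42}: f^{-1}(U) = {48, 49} ∈ τ_X ✓.
  U = {p41, p42}: f^{-1}(U) = {48, 49} ∈ τ_X ✓.
Every preimage lies in τ_X, so f IS continuous.


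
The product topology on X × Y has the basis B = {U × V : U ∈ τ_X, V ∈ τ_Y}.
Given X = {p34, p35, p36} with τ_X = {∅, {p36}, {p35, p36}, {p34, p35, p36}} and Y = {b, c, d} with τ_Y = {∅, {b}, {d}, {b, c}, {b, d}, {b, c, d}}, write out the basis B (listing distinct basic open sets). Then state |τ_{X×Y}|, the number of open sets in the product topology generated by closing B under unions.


Basis B = {∅ × ∅, {p36} × {b}, {p36} × {d}, {p35, p36} × {b}, {p35, p36} × {d}, {p36} × {b, c}, {p36} × {b, d}, {p34, p35, p36} × {b}, {p34, p35, p36} × {d}, {p36} × {b, c, d}, {p35, p36} × {b, c}, {p35, p36} × {b, d}, {p34, p35, p36} × {b, c}, {p34, p35, p36} × {b, d}, {p35, p36} × {b, c, d}, {p34, p35, p36} × {b, c, d}}; |τ_{X×Y}| = 40.

Enumerate products U × V with U ∈ τ_X, V ∈ τ_Y (deduplicated):
  ∅ × ∅ = {} (∅)
  {p36} × {b} = {(p36,b)}
  {p36} × {d} = {(p36,d)}
  {p35, p36} × {b} = {(p35,b), (p36,b)}
  {p35, p36} × {d} = {(p35,d), (p36,d)}
  {p36} × {b, c} = {(p36,b), (p36,c)}
  {p36} × {b, d} = {(p36,b), (p36,d)}
  {p34, p35, p36} × {b} = {(p34,b), (p35,b), (p36,b)}
  {p34, p35, p36} × {d} = {(p34,d), (p35,d), (p36,d)}
  {p36} × {b, c, d} = {(p36,b), (p36,c), (p36,d)}
  {p35, p36} × {b, c} = {(p35,b), (p35,c), (p36,b), (p36,c)}
  {p35, p36} × {b, d} = {(p35,b), (p35,d), (p36,b), (p36,d)}
  {p34, p35, p36} × {b, c} = {(p34,b), (p34,c), (p35,b), (p35,c), (p36,b), (p36,c)}
  {p34, p35, p36} × {b, d} = {(p34,b), (p34,d), (p35,b), (p35,d), (p36,b), (p36,d)}
  {p35, p36} × {b, c, d} = {(p35,b), (p35,c), (p35,d), (p36,b), (p36,c), (p36,d)}
  {p34, p35, p36} × {b, c, d} = {(p34,b), (p34,c), (p34,d), (p35,b), (p35,c), (p35,d), (p36,b), (p36,c), (p36,d)}
These 16 distinct sets form the basis B.
Close under arbitrary unions to get τ_{X×Y}; counting gives |τ_{X×Y}| = 40.
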